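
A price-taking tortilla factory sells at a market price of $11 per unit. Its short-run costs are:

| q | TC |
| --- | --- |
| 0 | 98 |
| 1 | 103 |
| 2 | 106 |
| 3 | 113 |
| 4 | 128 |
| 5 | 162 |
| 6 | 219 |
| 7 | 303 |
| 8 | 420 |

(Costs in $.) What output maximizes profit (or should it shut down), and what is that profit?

Compute π = P·q − TC at each output: q=0: -98; q=1: -92; q=2: -84; q=3: -80; q=4: -84; q=5: -107; q=6: -153; q=7: -226; q=8: -332.
Profit is maximized at q = 3. AVC there is 15/3 = $5 ≤ P, so producing beats shutting down (which would give -$98).

q = 3; profit = -$80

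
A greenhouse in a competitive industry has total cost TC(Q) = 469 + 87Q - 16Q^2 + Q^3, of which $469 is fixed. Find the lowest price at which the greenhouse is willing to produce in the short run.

$23 per unit

The firm shuts down when price falls below the minimum of average variable cost. AVC = VC/Q = 87 - 16Q + Q^2.
dAVC/dQ = -16 + 2Q = 0 gives Q = 8. min AVC = 87 - 16·8 + 8^2 = 23.
So the shutdown price is $23.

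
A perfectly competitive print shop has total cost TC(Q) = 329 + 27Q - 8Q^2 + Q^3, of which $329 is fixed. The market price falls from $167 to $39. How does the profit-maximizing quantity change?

AVC = 27 - 8Q + Q^2, minimized at Q = 4 where min AVC = $11. MC = 27 - 16Q + 3Q^2.
With P = $167 above the shutdown price, P = MC gives Q = 10.
At P = $39 ≥ min AVC, set P = MC: Q = 6. The firm stays open but cuts output.

Output falls from 10 to 6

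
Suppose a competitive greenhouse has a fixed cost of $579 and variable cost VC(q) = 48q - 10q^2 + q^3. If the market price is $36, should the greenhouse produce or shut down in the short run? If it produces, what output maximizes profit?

From TC, MC = TC'(q) = 48 - 20q + 3q^2 and AVC = VC/q = 48 - 10q + q^2.
AVC hits its minimum where MC = AVC, at q = 5, giving min AVC = 48 - 10·5 + 5^2 = $23.
Since P = $36 ≥ min AVC = $23, price covers variable cost and the firm should produce.
P = MC gives 12 - 20q + 3q^2 = 0, with roots 2/3 and 6. Take the larger (rising MC): q* = 6.
Check: AVC at q = 6 is $24 ≤ P, so revenue covers variable cost.
Profit = P·q − TC = 36·6 − 723 = -$507, a loss, but smaller than the $579 fixed cost the firm would lose by shutting down.

Produce at q = 6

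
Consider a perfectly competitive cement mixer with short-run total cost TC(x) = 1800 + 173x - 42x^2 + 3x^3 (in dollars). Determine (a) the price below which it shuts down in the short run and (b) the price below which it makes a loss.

Shutdown price = $26; break-even price = $233

Shutdown price = min AVC. AVC = 173 - 42x + 3x^2, with vertex at x = 7 and minimum $26.
ATC = 1800/x + 173 - 42x + 3x^2. Setting dATC/dx = −1800/x^2 − 42 + 6x = 0 gives x = 10 (since 6·10^3 − 42·10^2 = 1800).
min ATC = 1800/10 + 173 − 42·10 + 3·10^2 = $233. That is the break-even price.
For $26 ≤ P < $233 the firm produces at a loss; below $26 it shuts down.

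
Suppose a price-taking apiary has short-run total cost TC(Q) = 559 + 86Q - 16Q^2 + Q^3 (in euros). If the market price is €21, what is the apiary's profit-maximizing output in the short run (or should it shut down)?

Strip out fixed cost: VC = 86Q - 16Q^2 + Q^3. Then AVC = 86 - 16Q + Q^2 and MC = 86 - 32Q + 3Q^2.
AVC is minimized where dAVC/dQ = -16 + 2Q = 0, at Q = 8; min AVC = 86 - 16·8 + 8^2 = €22.
With P < min AVC (€21 < €22), every unit sold adds to the loss.
Shutting down limits the loss to fixed cost, €559.

Shut down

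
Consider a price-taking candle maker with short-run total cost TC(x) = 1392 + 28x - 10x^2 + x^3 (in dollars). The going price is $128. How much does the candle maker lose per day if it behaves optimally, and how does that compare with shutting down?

AVC = 28 - 10x + x^2 has its minimum $3 at x = 5; price $128 clears that bar, so the firm operates.
With MC = 28 - 20x + 3x^2, P = MC on the upward-sloping part at x* = 10.
TR = 128·10 = 1280. TC = 1392 + 280 = 1672. Profit = 1280 − 1672 = -$392.
By producing, the firm covers all variable cost plus $1000 of fixed cost; shutting down would lose the full $1392.

Profit = -$392 at x = 10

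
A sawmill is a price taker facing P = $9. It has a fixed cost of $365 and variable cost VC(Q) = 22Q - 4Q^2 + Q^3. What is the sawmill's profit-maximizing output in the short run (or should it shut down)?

Strip out fixed cost: VC = 22Q - 4Q^2 + Q^3. Then AVC = 22 - 4Q + Q^2 and MC = 22 - 8Q + 3Q^2.
AVC hits its minimum where MC = AVC, at Q = 2, giving min AVC = 22 - 4·2 + 2^2 = $18.
P = $9 lies below min AVC = $18; no output level covers variable cost.
The firm minimizes its loss by shutting down and losing only its fixed cost of $365.

Shut down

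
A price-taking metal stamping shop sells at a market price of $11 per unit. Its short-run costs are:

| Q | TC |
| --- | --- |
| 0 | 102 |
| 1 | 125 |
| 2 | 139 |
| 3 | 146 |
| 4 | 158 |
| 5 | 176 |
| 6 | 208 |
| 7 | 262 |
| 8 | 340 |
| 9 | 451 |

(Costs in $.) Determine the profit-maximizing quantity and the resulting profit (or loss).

Tabulate TR − TC: Q=0: -102; Q=1: -114; Q=2: -117; Q=3: -113; Q=4: -114; Q=5: -121; Q=6: -142; Q=7: -185; Q=8: -252; Q=9: -352.
Profit is highest at Q = 0. Equivalently, the lowest AVC in the table is 56/4 ≈ $14 at Q = 4, and P = $11 falls below it — price never covers variable cost, so the firm shuts down and loses only its fixed cost.

Q = 0 (shut down); profit = -$102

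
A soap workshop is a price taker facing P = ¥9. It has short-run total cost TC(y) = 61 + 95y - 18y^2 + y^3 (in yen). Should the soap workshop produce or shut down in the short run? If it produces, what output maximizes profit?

Strip out fixed cost: VC = 95y - 18y^2 + y^3. Then AVC = 95 - 18y + y^2 and MC = 95 - 36y + 3y^2.
AVC hits its minimum where MC = AVC, at y = 9, giving min AVC = 95 - 18·9 + 9^2 = ¥14.
Since P = ¥9 < min AVC = ¥14, price fails to cover variable cost at any output.
The firm minimizes its loss by shutting down and losing only its fixed cost of ¥61.

Shut down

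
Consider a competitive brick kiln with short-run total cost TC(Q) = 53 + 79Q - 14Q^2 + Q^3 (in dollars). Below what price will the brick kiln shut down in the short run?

The firm shuts down when price falls below the minimum of average variable cost. AVC = VC/Q = 79 - 14Q + Q^2.
dAVC/dQ = -14 + 2Q = 0 gives Q = 7. min AVC = 79 - 14·7 + 7^2 = 30.
For P < $30 the firm produces nothing.

$30 per unit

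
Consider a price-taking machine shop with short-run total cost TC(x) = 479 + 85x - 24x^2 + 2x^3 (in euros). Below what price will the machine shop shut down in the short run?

The shutdown price is the minimum of AVC. VC = 85x - 24x^2 + 2x^3, so AVC = 85 - 24x + 2x^2.
At the minimum of AVC, MC = AVC. MC = 85 - 48x + 6x^2; setting MC = AVC gives 4x^2 - 24x = 0, so x = 6. min AVC = 13.
For P < €13 the firm produces nothing.

€13 per unit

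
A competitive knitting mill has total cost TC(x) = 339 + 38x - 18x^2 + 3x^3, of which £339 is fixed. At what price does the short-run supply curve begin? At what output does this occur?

£11 per unit, at x = 3

The shutdown price is the minimum of AVC. VC = 38x - 18x^2 + 3x^3, so AVC = 38 - 18x + 3x^2.
At the minimum of AVC, MC = AVC. MC = 38 - 36x + 9x^2; setting MC = AVC gives 6x^2 - 18x = 0, so x = 3. min AVC = 11.
The firm shuts down for any P below £11.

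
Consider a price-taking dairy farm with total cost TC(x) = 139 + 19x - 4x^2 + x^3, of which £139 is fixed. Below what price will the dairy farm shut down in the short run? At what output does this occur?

£15 per unit, at x = 2

The shutdown price is the minimum of AVC. VC = 19x - 4x^2 + x^3, so AVC = 19 - 4x + x^2.
At the minimum of AVC, MC = AVC. MC = 19 - 8x + 3x^2; setting MC = AVC gives 2x^2 - 4x = 0, so x = 2. min AVC = 15.
So the shutdown price is £15.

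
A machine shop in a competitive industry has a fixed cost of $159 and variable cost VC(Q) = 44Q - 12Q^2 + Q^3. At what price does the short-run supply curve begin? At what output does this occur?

The firm shuts down when price falls below the minimum of average variable cost. AVC = VC/Q = 44 - 12Q + Q^2.
dAVC/dQ = -12 + 2Q = 0 gives Q = 6. min AVC = 44 - 12·6 + 6^2 = 8.
For P < $8 the firm produces nothing.

$8 per unit, at Q = 6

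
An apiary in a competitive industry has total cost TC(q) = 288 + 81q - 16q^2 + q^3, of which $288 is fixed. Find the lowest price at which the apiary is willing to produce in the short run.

Short-run supply begins at min AVC. From VC = 81q - 16q^2 + q^3, AVC = 81 - 16q + q^2.
dAVC/dq = -16 + 2q = 0 gives q = 8. min AVC = 81 - 16·8 + 8^2 = 17.
For P < $17 the firm produces nothing.

$17 per unit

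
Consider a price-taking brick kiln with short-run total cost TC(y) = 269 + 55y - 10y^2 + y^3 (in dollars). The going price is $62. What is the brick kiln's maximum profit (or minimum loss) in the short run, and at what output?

AVC = 55 - 10y + y^2; min AVC = $30 at y = 5. Since P = $62 ≥ min AVC, the firm produces.
MC = 55 - 20y + 3y^2. Setting P = MC and taking the root on the rising branch gives y* = 7.
TR = 62·7 = 434. TC = 269 + 238 = 507. Profit = 434 − 507 = -$73.
That loss of $73 beats the $269 the firm would lose by shutting down; producing recovers $196 of fixed cost.

Profit = -$73 at y = 7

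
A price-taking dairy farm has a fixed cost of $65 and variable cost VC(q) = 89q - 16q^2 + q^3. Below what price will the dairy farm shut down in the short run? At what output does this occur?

Short-run supply begins at min AVC. From VC = 89q - 16q^2 + q^3, AVC = 89 - 16q + q^2.
At the minimum of AVC, MC = AVC. MC = 89 - 32q + 3q^2; setting MC = AVC gives 2q^2 - 16q = 0, so q = 8. min AVC = 25.
The firm shuts down for any P below $25.

$25 per unit, at q = 8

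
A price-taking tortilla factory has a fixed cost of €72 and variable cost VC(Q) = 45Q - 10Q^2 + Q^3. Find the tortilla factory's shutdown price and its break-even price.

Shutdown price = min AVC. AVC = 45 - 10Q + Q^2, with vertex at Q = 5 and minimum €20.
ATC = 72/Q + 45 - 10Q + Q^2. Setting dATC/dQ = −72/Q^2 − 10 + 2Q = 0 gives Q = 6 (since 2·6^3 − 10·6^2 = 72).
min ATC = 72/6 + 45 − 10·6 + 6^2 = €33. That is the break-even price.
Between these two prices the firm operates at a loss; above €33 it earns a profit.

Shutdown price = €20; break-even price = €33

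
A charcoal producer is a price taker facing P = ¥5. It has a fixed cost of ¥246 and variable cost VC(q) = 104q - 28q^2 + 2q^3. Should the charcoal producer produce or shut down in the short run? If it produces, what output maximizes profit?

Shut down

Variable cost is VC = 104q - 28q^2 + 2q^3, so AVC = VC/q = 104 - 28q + 2q^2 and MC = dTC/dq = 104 - 56q + 6q^2.
AVC hits its minimum where MC = AVC, at q = 7, giving min AVC = 104 - 28·7 + 2·7^2 = ¥6.
With P < min AVC (¥5 < ¥6), every unit sold adds to the loss.
Best response: produce nothing and absorb the ¥246 fixed cost.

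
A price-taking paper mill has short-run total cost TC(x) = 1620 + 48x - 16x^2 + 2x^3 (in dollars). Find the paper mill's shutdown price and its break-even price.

AVC = 48 - 16x + 2x^2; minimized at x = 4, giving min AVC = $16. That is the shutdown price.
ATC = 1620/x + 48 - 16x + 2x^2. Setting dATC/dx = −1620/x^2 − 16 + 4x = 0 gives x = 9 (since 4·9^3 − 16·9^2 = 1620).
min ATC = 1620/9 + 48 − 16·9 + 2·9^2 = $246. That is the break-even price.
Between these two prices the firm operates at a loss; above $246 it earns a profit.

Shutdown price = $16; break-even price = $246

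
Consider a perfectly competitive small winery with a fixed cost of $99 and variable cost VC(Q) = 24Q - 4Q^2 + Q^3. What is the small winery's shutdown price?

$20 per unit

The shutdown price is the minimum of AVC. VC = 24Q - 4Q^2 + Q^3, so AVC = 24 - 4Q + Q^2.
dAVC/dQ = -4 + 2Q = 0 gives Q = 2. min AVC = 24 - 4·2 + 2^2 = 20.
The firm shuts down for any P below $20.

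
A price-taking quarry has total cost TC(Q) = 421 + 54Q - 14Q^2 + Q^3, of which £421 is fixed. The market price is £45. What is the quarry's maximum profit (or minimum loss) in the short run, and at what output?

AVC = 54 - 14Q + Q^2 has its minimum £5 at Q = 7; price £45 clears that bar, so the firm operates.
With MC = 54 - 28Q + 3Q^2, P = MC on the upward-sloping part at Q* = 9.
TR = 45·9 = 405. TC = 421 + 81 = 502. Profit = 405 − 502 = -£97.
Shutting down would mean losing the fixed cost of £421, so operating at a loss of £97 is better by £324.

Profit = -£97 at Q = 9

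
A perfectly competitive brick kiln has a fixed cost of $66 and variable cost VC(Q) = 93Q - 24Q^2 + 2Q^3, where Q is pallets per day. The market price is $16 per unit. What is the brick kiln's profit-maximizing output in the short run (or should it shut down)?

Shut down

From TC, MC = TC'(Q) = 93 - 48Q + 6Q^2 and AVC = VC/Q = 93 - 24Q + 2Q^2.
The AVC parabola has its vertex at Q = 24/4 = 6, where AVC = 93 - 24·6 + 2·6^2 = $21.
Since P = $16 < min AVC = $21, price fails to cover variable cost at any output.
The firm minimizes its loss by shutting down and losing only its fixed cost of $66.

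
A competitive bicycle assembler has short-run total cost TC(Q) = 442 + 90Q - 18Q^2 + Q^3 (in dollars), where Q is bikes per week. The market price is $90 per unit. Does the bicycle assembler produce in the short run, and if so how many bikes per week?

From TC, MC = TC'(Q) = 90 - 36Q + 3Q^2 and AVC = VC/Q = 90 - 18Q + Q^2.
AVC is minimized where dAVC/dQ = -18 + 2Q = 0, at Q = 9; min AVC = 90 - 18·9 + 9^2 = $9.
Because $90 ≥ $9, revenue can cover variable cost; the firm operates.
Set P = MC: 90 = 90 - 36Q + 3Q^2 → -36Q + 3Q^2 = 0. The roots are Q = 0 and Q = 12; the profit-maximizing output is on the rising part of MC, so Q* = 12.
Check: AVC at Q = 12 is $18 ≤ P, so revenue covers variable cost.
Profit = P·Q − TC = 90·12 − 658 = $422.

Produce at Q = 12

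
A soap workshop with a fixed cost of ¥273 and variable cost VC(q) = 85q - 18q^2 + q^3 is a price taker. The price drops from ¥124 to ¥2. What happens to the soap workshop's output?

Output falls from 13 to 0 (the firm shuts down)

AVC = 85 - 18q + q^2, minimized at q = 9 where min AVC = ¥4. MC = 85 - 36q + 3q^2.
With P = ¥124 above the shutdown price, P = MC gives q = 13.
At P = ¥2 < min AVC = ¥4, price no longer covers variable cost at any output, so the firm shuts down: q = 0.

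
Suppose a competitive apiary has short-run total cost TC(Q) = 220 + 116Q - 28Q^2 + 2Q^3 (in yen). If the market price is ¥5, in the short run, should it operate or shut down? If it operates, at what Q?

Shut down

Strip out fixed cost: VC = 116Q - 28Q^2 + 2Q^3. Then AVC = 116 - 28Q + 2Q^2 and MC = 116 - 56Q + 6Q^2.
AVC hits its minimum where MC = AVC, at Q = 7, giving min AVC = 116 - 28·7 + 2·7^2 = ¥18.
With P < min AVC (¥5 < ¥18), every unit sold adds to the loss.
The firm minimizes its loss by shutting down and losing only its fixed cost of ¥220.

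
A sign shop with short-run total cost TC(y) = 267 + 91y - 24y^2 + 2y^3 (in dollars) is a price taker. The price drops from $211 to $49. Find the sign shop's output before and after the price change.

Output falls from 10 to 7

AVC = 91 - 24y + 2y^2, minimized at y = 6 where min AVC = $19. MC = 91 - 48y + 6y^2.
At P = $211 ≥ min AVC, set P = MC on the rising branch: y = 10.
At P = $49 ≥ min AVC, set P = MC: y = 7. The firm stays open but cuts output.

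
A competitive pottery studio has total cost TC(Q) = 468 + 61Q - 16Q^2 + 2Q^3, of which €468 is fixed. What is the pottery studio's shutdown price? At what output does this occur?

The shutdown price is the minimum of AVC. VC = 61Q - 16Q^2 + 2Q^3, so AVC = 61 - 16Q + 2Q^2.
At the minimum of AVC, MC = AVC. MC = 61 - 32Q + 6Q^2; setting MC = AVC gives 4Q^2 - 16Q = 0, so Q = 4. min AVC = 29.
The firm shuts down for any P below €29.

€29 per unit, at Q = 4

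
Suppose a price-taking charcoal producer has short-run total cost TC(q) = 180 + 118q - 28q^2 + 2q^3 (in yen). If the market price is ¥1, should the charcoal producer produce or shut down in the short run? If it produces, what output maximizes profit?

Shut down

From TC, MC = TC'(q) = 118 - 56q + 6q^2 and AVC = VC/q = 118 - 28q + 2q^2.
AVC is minimized where dAVC/dq = -28 + 4q = 0, at q = 7; min AVC = 118 - 28·7 + 2·7^2 = ¥20.
With P < min AVC (¥1 < ¥20), every unit sold adds to the loss.
Shutting down limits the loss to fixed cost, ¥180.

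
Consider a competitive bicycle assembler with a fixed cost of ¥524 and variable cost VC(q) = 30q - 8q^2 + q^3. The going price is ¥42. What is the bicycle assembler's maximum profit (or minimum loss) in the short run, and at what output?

Profit = -¥380 at q = 6

AVC = 30 - 8q + q^2 has its minimum ¥14 at q = 4; price ¥42 clears that bar, so the firm operates.
MC = 30 - 16q + 3q^2. Setting P = MC and taking the root on the rising branch gives q* = 6.
TR = 42·6 = 252. TC = 524 + 108 = 632. Profit = 252 − 632 = -¥380.
Shutting down would mean losing the fixed cost of ¥524, so operating at a loss of ¥380 is better by ¥144.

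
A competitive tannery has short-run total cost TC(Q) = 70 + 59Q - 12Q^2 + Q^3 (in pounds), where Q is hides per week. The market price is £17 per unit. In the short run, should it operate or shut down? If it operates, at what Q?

Variable cost is VC = 59Q - 12Q^2 + Q^3, so AVC = VC/Q = 59 - 12Q + Q^2 and MC = dTC/dQ = 59 - 24Q + 3Q^2.
AVC hits its minimum where MC = AVC, at Q = 6, giving min AVC = 59 - 12·6 + 6^2 = £23.
P = £17 lies below min AVC = £23; no output level covers variable cost.
The firm minimizes its loss by shutting down and losing only its fixed cost of £70.

Shut down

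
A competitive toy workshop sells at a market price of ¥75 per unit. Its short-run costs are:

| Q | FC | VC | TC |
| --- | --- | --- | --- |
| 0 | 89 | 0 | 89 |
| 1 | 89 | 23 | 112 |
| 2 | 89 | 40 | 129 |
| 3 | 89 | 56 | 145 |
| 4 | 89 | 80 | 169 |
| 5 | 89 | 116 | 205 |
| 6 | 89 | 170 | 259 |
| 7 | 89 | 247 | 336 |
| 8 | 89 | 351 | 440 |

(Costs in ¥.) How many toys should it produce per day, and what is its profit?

Tabulate TR − TC: Q=0: -89; Q=1: -37; Q=2: 21; Q=3: 80; Q=4: 131; Q=5: 170; Q=6: 191; Q=7: 189; Q=8: 160.
Profit is maximized at Q = 6. AVC there is 170/6 = ¥28.33 ≤ P, so producing beats shutting down (which would give -¥89).

Q = 6; profit = ¥191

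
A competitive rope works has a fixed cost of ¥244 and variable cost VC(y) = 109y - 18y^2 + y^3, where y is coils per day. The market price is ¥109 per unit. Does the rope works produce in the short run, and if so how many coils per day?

Produce at y = 12

From TC, MC = TC'(y) = 109 - 36y + 3y^2 and AVC = VC/y = 109 - 18y + y^2.
AVC hits its minimum where MC = AVC, at y = 9, giving min AVC = 109 - 18·9 + 9^2 = ¥28.
Since P = ¥109 ≥ min AVC = ¥28, price covers variable cost and the firm should produce.
Set P = MC: 109 = 109 - 36y + 3y^2 → -36y + 3y^2 = 0. The roots are y = 0 and y = 12; the profit-maximizing output is on the rising part of MC, so y* = 12.
Check: AVC at y = 12 is ¥37 ≤ P, so revenue covers variable cost.
Profit = P·y − TC = 109·12 − 688 = ¥620.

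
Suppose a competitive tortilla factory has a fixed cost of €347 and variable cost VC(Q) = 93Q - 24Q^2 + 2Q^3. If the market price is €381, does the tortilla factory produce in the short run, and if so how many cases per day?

Produce at Q = 12

Variable cost is VC = 93Q - 24Q^2 + 2Q^3, so AVC = VC/Q = 93 - 24Q + 2Q^2 and MC = dTC/dQ = 93 - 48Q + 6Q^2.
AVC is minimized where dAVC/dQ = -24 + 4Q = 0, at Q = 6; min AVC = 93 - 24·6 + 2·6^2 = €21.
P = €381 exceeds min AVC = €21, so the firm stays open.
P = MC gives -288 - 48Q + 6Q^2 = 0, with roots -4 and 12. Take the larger (rising MC): Q* = 12.
Check: AVC at Q = 12 is €93 ≤ P, so revenue covers variable cost.
Profit = P·Q − TC = 381·12 − 1463 = €3109.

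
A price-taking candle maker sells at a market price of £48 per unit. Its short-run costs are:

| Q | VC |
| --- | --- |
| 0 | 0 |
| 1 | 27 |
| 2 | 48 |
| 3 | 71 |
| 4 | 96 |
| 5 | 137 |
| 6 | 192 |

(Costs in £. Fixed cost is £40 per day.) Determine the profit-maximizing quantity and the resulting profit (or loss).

Compute π = P·Q − TC at each output: Q=0: -40; Q=1: -19; Q=2: 8; Q=3: 33; Q=4: 56; Q=5: 63; Q=6: 56.
Profit is maximized at Q = 5. AVC there is 137/5 = £27.40 ≤ P, so producing beats shutting down (which would give -£40).

Q = 5; profit = £63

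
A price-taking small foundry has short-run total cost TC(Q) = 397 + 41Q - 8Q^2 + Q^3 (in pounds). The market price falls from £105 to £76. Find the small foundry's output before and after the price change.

AVC = 41 - 8Q + Q^2, minimized at Q = 4 where min AVC = £25. MC = 41 - 16Q + 3Q^2.
With P = £105 above the shutdown price, P = MC gives Q = 8.
At P = £76 ≥ min AVC, set P = MC: Q = 7. The firm stays open but cuts output.

Output falls from 8 to 7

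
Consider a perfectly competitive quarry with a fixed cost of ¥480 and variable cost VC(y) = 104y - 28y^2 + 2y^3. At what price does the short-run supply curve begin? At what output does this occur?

Short-run supply begins at min AVC. From VC = 104y - 28y^2 + 2y^3, AVC = 104 - 28y + 2y^2.
dAVC/dy = -28 + 4y = 0 gives y = 7. min AVC = 104 - 28·7 + 2·7^2 = 6.
For P < ¥6 the firm produces nothing.

¥6 per unit, at y = 7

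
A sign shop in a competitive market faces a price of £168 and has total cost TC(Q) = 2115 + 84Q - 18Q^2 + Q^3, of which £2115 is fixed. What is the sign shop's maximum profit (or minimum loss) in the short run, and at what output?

AVC = 84 - 18Q + Q^2 has its minimum £3 at Q = 9; price £168 clears that bar, so the firm operates.
MC = 84 - 36Q + 3Q^2. Setting P = MC and taking the root on the rising branch gives Q* = 14.
TR = 168·14 = 2352. TC = 2115 + 392 = 2507. Profit = 2352 − 2507 = -£155.
That loss of £155 beats the £2115 the firm would lose by shutting down; producing recovers £1960 of fixed cost.

Profit = -£155 at Q = 14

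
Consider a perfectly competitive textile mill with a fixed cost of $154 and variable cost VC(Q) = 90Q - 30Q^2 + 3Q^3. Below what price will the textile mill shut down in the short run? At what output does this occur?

$15 per unit, at Q = 5

The firm shuts down when price falls below the minimum of average variable cost. AVC = VC/Q = 90 - 30Q + 3Q^2.
At the minimum of AVC, MC = AVC. MC = 90 - 60Q + 9Q^2; setting MC = AVC gives 6Q^2 - 30Q = 0, so Q = 5. min AVC = 15.
For P < $15 the firm produces nothing.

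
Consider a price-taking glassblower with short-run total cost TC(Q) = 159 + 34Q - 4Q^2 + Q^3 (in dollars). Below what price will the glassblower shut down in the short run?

$30 per unit

The shutdown price is the minimum of AVC. VC = 34Q - 4Q^2 + Q^3, so AVC = 34 - 4Q + Q^2.
At the minimum of AVC, MC = AVC. MC = 34 - 8Q + 3Q^2; setting MC = AVC gives 2Q^2 - 4Q = 0, so Q = 2. min AVC = 30.
For P < $30 the firm produces nothing.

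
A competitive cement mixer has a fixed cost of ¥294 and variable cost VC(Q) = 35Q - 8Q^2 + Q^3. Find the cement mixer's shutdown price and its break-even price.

AVC = 35 - 8Q + Q^2; minimized at Q = 4, giving min AVC = ¥19. That is the shutdown price.
ATC = 294/Q + 35 - 8Q + Q^2. Setting dATC/dQ = −294/Q^2 − 8 + 2Q = 0 gives Q = 7 (since 2·7^3 − 8·7^2 = 294).
min ATC = 294/7 + 35 − 8·7 + 7^2 = ¥70. That is the break-even price.
Between these two prices the firm operates at a loss; above ¥70 it earns a profit.

Shutdown price = ¥19; break-even price = ¥70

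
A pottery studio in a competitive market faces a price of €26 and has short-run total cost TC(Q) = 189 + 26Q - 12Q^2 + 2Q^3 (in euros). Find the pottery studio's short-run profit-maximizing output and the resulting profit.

Profit = -€125 at Q = 4

AVC = 26 - 12Q + 2Q^2; min AVC = €8 at Q = 3. Since P = €26 ≥ min AVC, the firm produces.
MC = 26 - 24Q + 6Q^2. Setting P = MC and taking the root on the rising branch gives Q* = 4.
TR = 26·4 = 104. TC = 189 + 40 = 229. Profit = 104 − 229 = -€125.
By producing, the firm covers all variable cost plus €64 of fixed cost; shutting down would lose the full €189.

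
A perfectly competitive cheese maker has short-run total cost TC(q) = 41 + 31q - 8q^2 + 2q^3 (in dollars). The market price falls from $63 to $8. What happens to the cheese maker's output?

Output falls from 4 to 0 (the firm shuts down)

MC = 31 - 16q + 6q^2; the shutdown threshold is min AVC = $23 (at q = 2).
With P = $63 above the shutdown price, P = MC gives q = 4.
At P = $8 < min AVC = $23, price no longer covers variable cost at any output, so the firm shuts down: q = 0.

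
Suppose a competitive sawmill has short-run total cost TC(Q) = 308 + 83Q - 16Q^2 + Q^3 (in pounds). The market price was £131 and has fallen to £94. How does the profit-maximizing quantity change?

Output falls from 12 to 11

AVC = 83 - 16Q + Q^2, minimized at Q = 8 where min AVC = £19. MC = 83 - 32Q + 3Q^2.
With P = £131 above the shutdown price, P = MC gives Q = 12.
At P = £94 ≥ min AVC, set P = MC: Q = 11. The firm stays open but cuts output.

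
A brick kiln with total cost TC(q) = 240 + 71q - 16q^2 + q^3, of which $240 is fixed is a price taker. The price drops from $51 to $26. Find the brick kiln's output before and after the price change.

Output falls from 10 to 9

MC = 71 - 32q + 3q^2; the shutdown threshold is min AVC = $7 (at q = 8).
With P = $51 above the shutdown price, P = MC gives q = 10.
At P = $26 ≥ min AVC, set P = MC: q = 9. The firm stays open but cuts output.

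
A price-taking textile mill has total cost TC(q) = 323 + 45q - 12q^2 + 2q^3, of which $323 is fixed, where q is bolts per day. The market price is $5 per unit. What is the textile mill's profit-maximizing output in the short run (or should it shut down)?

From TC, MC = TC'(q) = 45 - 24q + 6q^2 and AVC = VC/q = 45 - 12q + 2q^2.
The AVC parabola has its vertex at q = 12/4 = 3, where AVC = 45 - 12·3 + 2·3^2 = $27.
With P < min AVC ($5 < $27), every unit sold adds to the loss.
Best response: produce nothing and absorb the $323 fixed cost.

Shut down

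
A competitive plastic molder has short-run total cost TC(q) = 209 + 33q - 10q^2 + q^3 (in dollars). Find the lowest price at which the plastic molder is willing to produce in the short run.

$8 per unit

The shutdown price is the minimum of AVC. VC = 33q - 10q^2 + q^3, so AVC = 33 - 10q + q^2.
dAVC/dq = -10 + 2q = 0 gives q = 5. min AVC = 33 - 10·5 + 5^2 = 8.
The firm shuts down for any P below $8.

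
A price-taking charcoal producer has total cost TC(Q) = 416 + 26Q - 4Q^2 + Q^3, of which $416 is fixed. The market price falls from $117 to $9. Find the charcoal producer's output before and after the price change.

MC = 26 - 8Q + 3Q^2; the shutdown threshold is min AVC = $22 (at Q = 2).
At P = $117 ≥ min AVC, set P = MC on the rising branch: Q = 7.
At P = $9 < min AVC = $22, price no longer covers variable cost at any output, so the firm shuts down: Q = 0.

Output falls from 7 to 0 (the firm shuts down)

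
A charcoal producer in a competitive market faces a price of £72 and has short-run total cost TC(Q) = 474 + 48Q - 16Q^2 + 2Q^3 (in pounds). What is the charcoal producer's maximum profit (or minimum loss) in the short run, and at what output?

Profit = -£186 at Q = 6

AVC = 48 - 16Q + 2Q^2; min AVC = £16 at Q = 4. Since P = £72 ≥ min AVC, the firm produces.
MC = 48 - 32Q + 6Q^2. Setting P = MC and taking the root on the rising branch gives Q* = 6.
TR = 72·6 = 432. TC = 474 + 144 = 618. Profit = 432 − 618 = -£186.
By producing, the firm covers all variable cost plus £288 of fixed cost; shutting down would lose the full £474.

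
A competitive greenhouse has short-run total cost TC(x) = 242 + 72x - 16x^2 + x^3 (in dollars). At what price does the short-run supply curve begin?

The shutdown price is the minimum of AVC. VC = 72x - 16x^2 + x^3, so AVC = 72 - 16x + x^2.
dAVC/dx = -16 + 2x = 0 gives x = 8. min AVC = 72 - 16·8 + 8^2 = 8.
So the shutdown price is $8.

$8 per unit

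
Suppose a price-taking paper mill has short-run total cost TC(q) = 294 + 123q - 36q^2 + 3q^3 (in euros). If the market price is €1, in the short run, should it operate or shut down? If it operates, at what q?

Shut down

Variable cost is VC = 123q - 36q^2 + 3q^3, so AVC = VC/q = 123 - 36q + 3q^2 and MC = dTC/dq = 123 - 72q + 9q^2.
AVC is minimized where dAVC/dq = -36 + 6q = 0, at q = 6; min AVC = 123 - 36·6 + 3·6^2 = €15.
P = €1 lies below min AVC = €15; no output level covers variable cost.
Shutting down limits the loss to fixed cost, €294.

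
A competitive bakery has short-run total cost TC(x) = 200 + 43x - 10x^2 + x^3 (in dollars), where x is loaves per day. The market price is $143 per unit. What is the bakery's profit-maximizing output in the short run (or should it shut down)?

Produce at x = 10

From TC, MC = TC'(x) = 43 - 20x + 3x^2 and AVC = VC/x = 43 - 10x + x^2.
AVC hits its minimum where MC = AVC, at x = 5, giving min AVC = 43 - 10·5 + 5^2 = $18.
P = $143 exceeds min AVC = $18, so the firm stays open.
P = MC gives -100 - 20x + 3x^2 = 0, with roots -10/3 and 10. Take the larger (rising MC): x* = 10.
Check: AVC at x = 10 is $43 ≤ P, so revenue covers variable cost.
Profit = P·x − TC = 143·10 − 630 = $800.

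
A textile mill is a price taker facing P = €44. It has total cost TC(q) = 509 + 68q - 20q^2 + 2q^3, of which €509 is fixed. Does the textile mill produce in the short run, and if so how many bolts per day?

Produce at q = 6

Variable cost is VC = 68q - 20q^2 + 2q^3, so AVC = VC/q = 68 - 20q + 2q^2 and MC = dTC/dq = 68 - 40q + 6q^2.
AVC is minimized where dAVC/dq = -20 + 4q = 0, at q = 5; min AVC = 68 - 20·5 + 2·5^2 = €18.
Because €44 ≥ €18, revenue can cover variable cost; the firm operates.
P = MC gives 24 - 40q + 6q^2 = 0, with roots 2/3 and 6. Take the larger (rising MC): q* = 6.
Check: AVC at q = 6 is €20 ≤ P, so revenue covers variable cost.
Profit = P·q − TC = 44·6 − 629 = -€365, a loss, but smaller than the €509 fixed cost the firm would lose by shutting down.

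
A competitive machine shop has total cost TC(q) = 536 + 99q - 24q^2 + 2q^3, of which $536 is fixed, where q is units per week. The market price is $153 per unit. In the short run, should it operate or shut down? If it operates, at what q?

Variable cost is VC = 99q - 24q^2 + 2q^3, so AVC = VC/q = 99 - 24q + 2q^2 and MC = dTC/dq = 99 - 48q + 6q^2.
AVC is minimized where dAVC/dq = -24 + 4q = 0, at q = 6; min AVC = 99 - 24·6 + 2·6^2 = $27.
P = $153 exceeds min AVC = $27, so the firm stays open.
Set P = MC: 153 = 99 - 48q + 6q^2 → -54 - 48q + 6q^2 = 0. The roots are q = -1 and q = 9; the profit-maximizing output is on the rising part of MC, so q* = 9.
Check: AVC at q = 9 is $45 ≤ P, so revenue covers variable cost.
Profit = P·q − TC = 153·9 − 941 = $436.

Produce at q = 9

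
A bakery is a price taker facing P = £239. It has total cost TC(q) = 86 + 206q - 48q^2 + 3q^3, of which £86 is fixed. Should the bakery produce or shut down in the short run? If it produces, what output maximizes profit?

Produce at q = 11

Variable cost is VC = 206q - 48q^2 + 3q^3, so AVC = VC/q = 206 - 48q + 3q^2 and MC = dTC/dq = 206 - 96q + 9q^2.
AVC is minimized where dAVC/dq = -48 + 6q = 0, at q = 8; min AVC = 206 - 48·8 + 3·8^2 = £14.
Because £239 ≥ £14, revenue can cover variable cost; the firm operates.
P = MC gives -33 - 96q + 9q^2 = 0, with roots -1/3 and 11. Take the larger (rising MC): q* = 11.
Check: AVC at q = 11 is £41 ≤ P, so revenue covers variable cost.
Profit = P·q − TC = 239·11 − 537 = £2092.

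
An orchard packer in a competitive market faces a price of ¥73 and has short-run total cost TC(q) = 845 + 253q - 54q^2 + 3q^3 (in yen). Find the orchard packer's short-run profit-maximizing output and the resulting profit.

AVC = 253 - 54q + 3q^2 has its minimum ¥10 at q = 9; price ¥73 clears that bar, so the firm operates.
MC = 253 - 108q + 9q^2. Setting P = MC and taking the root on the rising branch gives q* = 10.
TR = 73·10 = 730. TC = 845 + 130 = 975. Profit = 730 − 975 = -¥245.
Shutting down would mean losing the fixed cost of ¥845, so operating at a loss of ¥245 is better by ¥600.

Profit = -¥245 at q = 10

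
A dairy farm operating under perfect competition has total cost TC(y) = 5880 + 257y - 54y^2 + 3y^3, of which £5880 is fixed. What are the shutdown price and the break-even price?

AVC = 257 - 54y + 3y^2; minimized at y = 9, giving min AVC = £14. That is the shutdown price.
ATC = 5880/y + 257 - 54y + 3y^2. Setting dATC/dy = −5880/y^2 − 54 + 6y = 0 gives y = 14 (since 6·14^3 − 54·14^2 = 5880).
min ATC = 5880/14 + 257 − 54·14 + 3·14^2 = £509. That is the break-even price.
For £14 ≤ P < £509 the firm produces at a loss; below £14 it shuts down.

Shutdown price = £14; break-even price = £509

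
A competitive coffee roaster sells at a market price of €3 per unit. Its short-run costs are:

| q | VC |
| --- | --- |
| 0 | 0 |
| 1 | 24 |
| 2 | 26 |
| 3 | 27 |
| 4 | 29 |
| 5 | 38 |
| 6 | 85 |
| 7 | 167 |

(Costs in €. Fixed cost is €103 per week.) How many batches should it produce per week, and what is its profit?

q = 0 (shut down); profit = -€103

Compute π = P·q − TC at each output: q=0: -103; q=1: -124; q=2: -123; q=3: -121; q=4: -120; q=5: -126; q=6: -170; q=7: -249.
Profit is highest at q = 0. Equivalently, the lowest AVC in the table is 29/4 ≈ €7.25 at q = 4, and P = €3 falls below it — price never covers variable cost, so the firm shuts down and loses only its fixed cost.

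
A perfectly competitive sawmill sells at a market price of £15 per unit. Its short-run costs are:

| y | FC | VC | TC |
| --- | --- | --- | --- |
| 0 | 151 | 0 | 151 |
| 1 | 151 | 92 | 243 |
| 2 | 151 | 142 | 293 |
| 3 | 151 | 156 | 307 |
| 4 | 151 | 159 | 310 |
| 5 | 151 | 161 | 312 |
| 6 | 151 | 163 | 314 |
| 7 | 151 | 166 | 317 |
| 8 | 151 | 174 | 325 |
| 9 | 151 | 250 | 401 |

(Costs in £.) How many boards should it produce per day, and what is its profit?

Compute π = P·y − TC at each output: y=0: -151; y=1: -228; y=2: -263; y=3: -262; y=4: -250; y=5: -237; y=6: -224; y=7: -212; y=8: -205; y=9: -266.
Profit is highest at y = 0. Equivalently, the lowest AVC in the table is 174/8 ≈ £21.75 at y = 8, and P = £15 falls below it — price never covers variable cost, so the firm shuts down and loses only its fixed cost.

y = 0 (shut down); profit = -£151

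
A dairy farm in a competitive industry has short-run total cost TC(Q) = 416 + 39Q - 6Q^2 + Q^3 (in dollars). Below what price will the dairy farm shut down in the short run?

$30 per unit

The firm shuts down when price falls below the minimum of average variable cost. AVC = VC/Q = 39 - 6Q + Q^2.
dAVC/dQ = -6 + 2Q = 0 gives Q = 3. min AVC = 39 - 6·3 + 3^2 = 30.
The firm shuts down for any P below $30.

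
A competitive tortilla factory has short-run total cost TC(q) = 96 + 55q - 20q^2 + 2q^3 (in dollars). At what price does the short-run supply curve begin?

Short-run supply begins at min AVC. From VC = 55q - 20q^2 + 2q^3, AVC = 55 - 20q + 2q^2.
At the minimum of AVC, MC = AVC. MC = 55 - 40q + 6q^2; setting MC = AVC gives 4q^2 - 20q = 0, so q = 5. min AVC = 5.
For P < $5 the firm produces nothing.

$5 per unit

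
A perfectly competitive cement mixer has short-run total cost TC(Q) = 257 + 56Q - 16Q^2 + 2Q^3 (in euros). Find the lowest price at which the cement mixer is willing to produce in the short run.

The firm shuts down when price falls below the minimum of average variable cost. AVC = VC/Q = 56 - 16Q + 2Q^2.
dAVC/dQ = -16 + 4Q = 0 gives Q = 4. min AVC = 56 - 16·4 + 2·4^2 = 24.
For P < €24 the firm produces nothing.

€24 per unit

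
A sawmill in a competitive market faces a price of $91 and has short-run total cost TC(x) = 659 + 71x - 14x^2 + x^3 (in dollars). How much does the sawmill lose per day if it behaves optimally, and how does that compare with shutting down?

AVC = 71 - 14x + x^2; min AVC = $22 at x = 7. Since P = $91 ≥ min AVC, the firm produces.
MC = 71 - 28x + 3x^2. Setting P = MC and taking the root on the rising branch gives x* = 10.
TR = 91·10 = 910. TC = 659 + 310 = 969. Profit = 910 − 969 = -$59.
Shutting down would mean losing the fixed cost of $659, so operating at a loss of $59 is better by $600.

Profit = -$59 at x = 10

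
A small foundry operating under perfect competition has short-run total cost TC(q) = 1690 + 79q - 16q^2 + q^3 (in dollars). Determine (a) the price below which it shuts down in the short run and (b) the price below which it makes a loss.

AVC = 79 - 16q + q^2; minimized at q = 8, giving min AVC = $15. That is the shutdown price.
ATC = 1690/q + 79 - 16q + q^2. Setting dATC/dq = −1690/q^2 − 16 + 2q = 0 gives q = 13 (since 2·13^3 − 16·13^2 = 1690).
min ATC = 1690/13 + 79 − 16·13 + 13^2 = $170. That is the break-even price.
For $15 ≤ P < $170 the firm produces at a loss; below $15 it shuts down.

Shutdown price = $15; break-even price = $170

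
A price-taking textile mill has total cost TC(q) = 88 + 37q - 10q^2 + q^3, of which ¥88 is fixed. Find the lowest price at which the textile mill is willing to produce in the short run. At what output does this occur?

The shutdown price is the minimum of AVC. VC = 37q - 10q^2 + q^3, so AVC = 37 - 10q + q^2.
At the minimum of AVC, MC = AVC. MC = 37 - 20q + 3q^2; setting MC = AVC gives 2q^2 - 10q = 0, so q = 5. min AVC = 12.
So the shutdown price is ¥12.

¥12 per unit, at q = 5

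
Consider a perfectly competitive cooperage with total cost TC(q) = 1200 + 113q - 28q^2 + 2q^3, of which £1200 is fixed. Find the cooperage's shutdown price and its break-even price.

Shutdown price = £15; break-even price = £153

AVC = 113 - 28q + 2q^2; minimized at q = 7, giving min AVC = £15. That is the shutdown price.
ATC = 1200/q + 113 - 28q + 2q^2. Setting dATC/dq = −1200/q^2 − 28 + 4q = 0 gives q = 10 (since 4·10^3 − 28·10^2 = 1200).
min ATC = 1200/10 + 113 − 28·10 + 2·10^2 = £153. That is the break-even price.
For £15 ≤ P < £153 the firm produces at a loss; below £15 it shuts down.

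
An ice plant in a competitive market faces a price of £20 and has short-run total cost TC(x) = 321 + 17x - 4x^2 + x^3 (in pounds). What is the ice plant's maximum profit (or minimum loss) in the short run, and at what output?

Profit = -£303 at x = 3

AVC = 17 - 4x + x^2; min AVC = £13 at x = 2. Since P = £20 ≥ min AVC, the firm produces.
MC = 17 - 8x + 3x^2. Setting P = MC and taking the root on the rising branch gives x* = 3.
TR = 20·3 = 60. TC = 321 + 42 = 363. Profit = 60 − 363 = -£303.
Shutting down would mean losing the fixed cost of £321, so operating at a loss of £303 is better by £18.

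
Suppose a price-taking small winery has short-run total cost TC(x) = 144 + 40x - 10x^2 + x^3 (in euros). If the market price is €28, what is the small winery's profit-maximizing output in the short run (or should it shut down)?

Produce at x = 6

Strip out fixed cost: VC = 40x - 10x^2 + x^3. Then AVC = 40 - 10x + x^2 and MC = 40 - 20x + 3x^2.
The AVC parabola has its vertex at x = 10/2 = 5, where AVC = 40 - 10·5 + 5^2 = €15.
Since P = €28 ≥ min AVC = €15, price covers variable cost and the firm should produce.
P = MC gives 12 - 20x + 3x^2 = 0, with roots 2/3 and 6. Take the larger (rising MC): x* = 6.
Check: AVC at x = 6 is €16 ≤ P, so revenue covers variable cost.
Profit = P·x − TC = 28·6 − 240 = -€72, a loss, but smaller than the €144 fixed cost the firm would lose by shutting down.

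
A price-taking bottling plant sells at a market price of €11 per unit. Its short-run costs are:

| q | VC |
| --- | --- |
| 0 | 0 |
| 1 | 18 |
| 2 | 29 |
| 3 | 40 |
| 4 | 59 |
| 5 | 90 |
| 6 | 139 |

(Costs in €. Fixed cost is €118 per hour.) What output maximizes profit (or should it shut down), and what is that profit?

q = 0 (shut down); profit = -€118

Profit at each row (π = 11q − TC): q=0: -118; q=1: -125; q=2: -125; q=3: -125; q=4: -133; q=5: -153; q=6: -191.
Profit is highest at q = 0. Equivalently, the lowest AVC in the table is 40/3 ≈ €13.33 at q = 3, and P = €11 falls below it — price never covers variable cost, so the firm shuts down and loses only its fixed cost.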